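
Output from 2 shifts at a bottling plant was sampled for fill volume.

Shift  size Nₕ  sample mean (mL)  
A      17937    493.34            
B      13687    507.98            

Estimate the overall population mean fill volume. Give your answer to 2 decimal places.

499.68

N = 31624; weights Wₕ = Nₕ/N = (0.5672, 0.4328).
x̄_st = Σ Wₕ·x̄ₕ = 0.5672·493.34 + 0.4328·507.98 ≈ 499.6763...
→ 499.68.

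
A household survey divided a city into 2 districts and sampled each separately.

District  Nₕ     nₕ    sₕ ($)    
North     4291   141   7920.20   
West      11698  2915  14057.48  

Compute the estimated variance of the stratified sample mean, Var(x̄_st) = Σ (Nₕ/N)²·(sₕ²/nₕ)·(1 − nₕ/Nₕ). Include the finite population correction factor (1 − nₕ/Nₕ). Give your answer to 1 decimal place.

N = 15989; Wₕ = Nₕ/N.
district North: (4291/15989)²·7920.20²/141·(1 − 141/4291) = 30989.6870
district West: (11698/15989)²·14057.48²/2915·(1 − 2915/11698) = 27245.0923
Sum = 58234.7794 → 58234.8.

58234.8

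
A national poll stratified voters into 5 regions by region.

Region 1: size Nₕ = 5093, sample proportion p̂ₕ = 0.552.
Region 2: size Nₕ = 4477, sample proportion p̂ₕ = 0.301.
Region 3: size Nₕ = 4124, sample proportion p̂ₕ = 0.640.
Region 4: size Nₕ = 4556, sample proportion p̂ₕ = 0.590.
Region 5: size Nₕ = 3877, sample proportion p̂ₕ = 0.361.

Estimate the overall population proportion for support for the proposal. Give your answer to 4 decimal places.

N = 5093 + 4477 + 4124 + 4556 + 3877 = 22127.
Overall proportion = Σ (Nₕ/N)·p̂ₕ.
Σ Nₕp̂ₕ = 2811.336 + 1347.577 + 2639.36 + 2688.04 + 1399.597 = 10885.91.
10885.91 / 22127 = 0.491974... → 0.4920.

0.4920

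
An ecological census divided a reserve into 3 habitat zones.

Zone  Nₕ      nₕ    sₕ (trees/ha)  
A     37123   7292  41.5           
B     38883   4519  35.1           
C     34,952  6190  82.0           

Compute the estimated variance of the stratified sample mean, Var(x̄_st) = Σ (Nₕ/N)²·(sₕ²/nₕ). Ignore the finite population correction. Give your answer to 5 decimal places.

0.16770

N = 110958. Term for each stratum: Wₕ²sₕ²/nₕ.
Var(x̄_st) = 0.02643738 + 0.03347913 + 0.10778638 = 0.16770289 → 0.16770.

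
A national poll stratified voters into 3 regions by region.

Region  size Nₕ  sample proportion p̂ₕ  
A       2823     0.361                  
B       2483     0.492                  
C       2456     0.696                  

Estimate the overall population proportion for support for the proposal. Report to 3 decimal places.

N = 2823 + 2483 + 2456 = 7762.
Overall proportion = Σ (Nₕ/N)·p̂ₕ.
Σ Nₕp̂ₕ = 1019.103 + 1221.636 + 1709.376 = 3950.115.
3950.115 / 7762 = 0.50890... → 0.509.

0.509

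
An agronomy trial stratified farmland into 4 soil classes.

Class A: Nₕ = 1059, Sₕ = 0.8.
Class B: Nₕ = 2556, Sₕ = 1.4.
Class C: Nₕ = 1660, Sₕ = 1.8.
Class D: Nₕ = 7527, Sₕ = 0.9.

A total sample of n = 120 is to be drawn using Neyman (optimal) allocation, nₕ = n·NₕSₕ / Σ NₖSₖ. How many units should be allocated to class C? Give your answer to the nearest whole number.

Σ NₕSₕ = 1059·0.8 + 2556·1.4 + 1660·1.8 + 7527·0.9 = 14187.9.
Share for C: 2988/14187.9 = 0.21060.
n_C = 120 × 0.21060 = 25.272... → 25.

25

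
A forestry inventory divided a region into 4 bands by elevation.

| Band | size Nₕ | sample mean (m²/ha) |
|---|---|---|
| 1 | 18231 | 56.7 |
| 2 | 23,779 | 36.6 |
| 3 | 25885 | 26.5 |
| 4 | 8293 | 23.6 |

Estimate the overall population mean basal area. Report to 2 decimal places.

N = 18231 + 23779 + 25885 + 8293 = 76188.
Weight each subgroup mean by Nₕ/N and sum.
Σ Nₕx̄ₕ = 18231·56.7 + 23779·36.6 + 25885·26.5 + 8293·23.6 = 1033697.7 + 870311.4 + 685952.5 + 195714.8 = 2785676.4.
Divide by N: 2785676.4 / 76188 = 36.5632... → 36.56.

36.56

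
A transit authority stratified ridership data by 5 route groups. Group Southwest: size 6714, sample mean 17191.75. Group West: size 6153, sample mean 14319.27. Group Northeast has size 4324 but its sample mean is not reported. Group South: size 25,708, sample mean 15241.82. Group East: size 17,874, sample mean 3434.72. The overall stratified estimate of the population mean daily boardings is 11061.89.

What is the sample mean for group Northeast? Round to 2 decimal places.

N = 6714 + 6153 + 4324 + 25708 + 17874 = 60773.
Overall total = μ·N = 11061.89·60773 = 672264240.97.
Subtract the known strata: 6714·17191.75 + 6153·14319.27 + 25708·15241.82 + 17874·3434.72 = 656760771.65.
Remaining total for group Northeast: 672264240.97 − 656760771.65 = 15503469.32.
Divide by its size: 15503469.32 / 4324 = 3585.4462... → 3585.45.

3585.45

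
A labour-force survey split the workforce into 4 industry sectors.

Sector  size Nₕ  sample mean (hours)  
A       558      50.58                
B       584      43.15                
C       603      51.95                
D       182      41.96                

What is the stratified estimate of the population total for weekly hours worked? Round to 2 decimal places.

92385.81

A: 558·50.58 = 28223.64
B: 584·43.15 = 25199.6
C: 603·51.95 = 31325.85
D: 182·41.96 = 7636.72
τ̂ = Σ Nₕx̄ₕ = 92385.81.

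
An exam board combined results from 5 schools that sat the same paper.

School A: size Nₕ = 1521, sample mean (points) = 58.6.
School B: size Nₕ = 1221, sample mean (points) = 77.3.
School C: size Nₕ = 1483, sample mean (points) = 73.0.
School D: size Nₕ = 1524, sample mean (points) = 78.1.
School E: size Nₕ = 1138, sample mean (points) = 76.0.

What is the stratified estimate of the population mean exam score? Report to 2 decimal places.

72.21

N = 1521 + 1221 + 1483 + 1524 + 1138 = 6887.
The stratified mean weights each stratum mean by its population share Nₕ/N.
Σ Nₕx̄ₕ = 1521·58.6 + 1221·77.3 + 1483·73.0 + 1524·78.1 + 1138·76.0 = 89130.6 + 94383.3 + 108259 + 119024.4 + 86488 = 497285.3.
Divide by N: 497285.3 / 6887 = 72.2064... → 72.21.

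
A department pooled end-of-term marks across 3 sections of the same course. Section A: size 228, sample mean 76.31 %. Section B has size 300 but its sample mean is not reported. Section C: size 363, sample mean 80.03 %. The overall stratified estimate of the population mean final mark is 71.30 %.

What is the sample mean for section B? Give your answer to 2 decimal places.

Σ Nₕx̄ₕ = N·μ, so 300·x̄_B = 891·71.30 − (228·76.31 + 363·80.03).
= 63528.3 − 46449.57 = 17078.73.
x̄_B = 17078.73 / 300 = 56.9291 → 56.93.

56.93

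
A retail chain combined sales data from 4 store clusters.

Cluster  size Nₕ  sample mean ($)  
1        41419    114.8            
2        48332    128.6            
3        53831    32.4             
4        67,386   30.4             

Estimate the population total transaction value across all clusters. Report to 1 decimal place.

14763055.2

1: 41419·114.8 = 4754901.2
2: 48332·128.6 = 6215495.2
3: 53831·32.4 = 1744124.4
4: 67386·30.4 = 2048534.4
τ̂ = Σ Nₕx̄ₕ = 14763055.2.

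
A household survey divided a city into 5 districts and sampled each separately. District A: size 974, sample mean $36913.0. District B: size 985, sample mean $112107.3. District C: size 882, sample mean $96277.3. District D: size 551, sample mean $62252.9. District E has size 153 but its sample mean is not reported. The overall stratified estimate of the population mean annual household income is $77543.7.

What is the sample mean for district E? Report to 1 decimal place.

60755.1

Σ Nₕx̄ₕ = N·μ, so 153·x̄_E = 3545·77543.7 − (974·36913.0 + 985·112107.3 + 882·96277.3 + 551·62252.9).
= 274892416.5 − 265596879 = 9295537.5.
x̄_E = 9295537.5 / 153 = 60755.147... → 60755.1.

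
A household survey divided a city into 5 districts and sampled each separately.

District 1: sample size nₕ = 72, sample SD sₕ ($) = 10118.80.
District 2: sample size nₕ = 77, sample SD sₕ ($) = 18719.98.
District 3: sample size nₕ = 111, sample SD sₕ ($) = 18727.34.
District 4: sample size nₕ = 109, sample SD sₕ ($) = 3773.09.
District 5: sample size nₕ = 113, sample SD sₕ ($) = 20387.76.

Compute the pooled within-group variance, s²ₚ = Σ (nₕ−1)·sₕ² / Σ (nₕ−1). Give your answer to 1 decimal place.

252773446.3

1: (72−1)·10118.80² = 71·102390113.44 = 7269698054.24
2: (77−1)·18719.98² = 76·350437651.2004 = 26633261491.2304
3: (111−1)·18727.34² = 110·350713263.4756 = 38578458982.316
4: (109−1)·3773.09² = 108·14236208.1481 = 1537510479.9948
5: (113−1)·20387.76² = 112·415660757.8176 = 46554004875.5712
Numerator = 120572933883.3524; denominator = Σ(nₕ−1) = 477.
s²ₚ = 120572933883.3524/477 = 252773446.296... → 252773446.3.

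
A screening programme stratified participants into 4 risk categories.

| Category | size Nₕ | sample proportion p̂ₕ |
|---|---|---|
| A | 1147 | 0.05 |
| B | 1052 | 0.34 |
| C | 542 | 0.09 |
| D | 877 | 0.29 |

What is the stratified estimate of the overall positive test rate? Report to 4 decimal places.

0.1985

N = 1147 + 1052 + 542 + 877 = 3618.
Overall proportion = Σ (Nₕ/N)·p̂ₕ.
Σ Nₕp̂ₕ = 57.35 + 357.68 + 48.78 + 254.33 = 718.14.
718.14 / 3618 = 0.198491... → 0.1985.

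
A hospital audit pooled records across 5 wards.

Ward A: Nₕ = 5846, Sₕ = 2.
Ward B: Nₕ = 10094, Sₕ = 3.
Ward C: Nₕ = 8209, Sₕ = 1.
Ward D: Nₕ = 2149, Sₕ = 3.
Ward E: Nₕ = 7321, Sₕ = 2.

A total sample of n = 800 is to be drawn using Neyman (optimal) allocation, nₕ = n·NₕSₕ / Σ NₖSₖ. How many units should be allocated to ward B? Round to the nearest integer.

Σ NₕSₕ = 5846·2 + 10094·3 + 8209·1 + 2149·3 + 7321·2 = 71272.
Share for B: 30282/71272 = 0.42488.
n_B = 800 × 0.42488 = 339.903... → 340.

340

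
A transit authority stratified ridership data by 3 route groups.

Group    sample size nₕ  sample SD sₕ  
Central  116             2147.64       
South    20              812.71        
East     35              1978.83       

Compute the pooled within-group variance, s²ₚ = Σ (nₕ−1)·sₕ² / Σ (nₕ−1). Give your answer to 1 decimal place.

4024444.6

Central: (116−1)·2147.64² = 115·4612357.5696 = 530421120.504
South: (20−1)·812.71² = 19·660497.5441 = 12549453.3379
East: (35−1)·1978.83² = 34·3915768.1689 = 133136117.7426
Numerator = 676106691.5845; denominator = Σ(nₕ−1) = 168.
s²ₚ = 676106691.5845/168 = 4024444.593... → 4024444.6.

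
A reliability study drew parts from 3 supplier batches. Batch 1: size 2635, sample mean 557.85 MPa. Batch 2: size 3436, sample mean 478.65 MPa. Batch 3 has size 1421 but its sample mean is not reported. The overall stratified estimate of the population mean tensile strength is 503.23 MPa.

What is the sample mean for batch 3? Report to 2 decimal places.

Σ Nₕx̄ₕ = N·μ, so 1421·x̄_3 = 7492·503.23 − (2635·557.85 + 3436·478.65).
= 3770199.16 − 3114576.15 = 655623.01.
x̄_3 = 655623.01 / 1421 = 461.3814... → 461.38.

461.38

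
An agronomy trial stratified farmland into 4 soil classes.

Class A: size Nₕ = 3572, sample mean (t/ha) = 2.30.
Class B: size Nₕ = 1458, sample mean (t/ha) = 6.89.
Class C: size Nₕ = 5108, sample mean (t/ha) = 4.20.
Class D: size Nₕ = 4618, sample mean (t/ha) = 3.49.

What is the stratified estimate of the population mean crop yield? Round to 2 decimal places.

3.78

N = 14756; weights Wₕ = Nₕ/N = (0.2421, 0.0988, 0.3462, 0.3130).
x̄_st = Σ Wₕ·x̄ₕ = 0.2421·2.30 + 0.0988·6.89 + 0.3462·4.20 + 0.3130·3.49 ≈ 3.7837...
→ 3.78.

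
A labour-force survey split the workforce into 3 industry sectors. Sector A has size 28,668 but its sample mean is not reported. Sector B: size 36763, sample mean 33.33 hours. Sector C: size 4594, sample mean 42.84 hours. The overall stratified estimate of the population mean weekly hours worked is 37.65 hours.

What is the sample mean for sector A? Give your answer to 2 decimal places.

N = 28668 + 36763 + 4594 = 70025.
Overall total = μ·N = 37.65·70025 = 2636441.25.
Subtract the known strata: 36763·33.33 + 4594·42.84 = 1422117.75.
Remaining total for sector A: 2636441.25 − 1422117.75 = 1214323.5.
Divide by its size: 1214323.5 / 28668 = 42.3582... → 42.36.

42.36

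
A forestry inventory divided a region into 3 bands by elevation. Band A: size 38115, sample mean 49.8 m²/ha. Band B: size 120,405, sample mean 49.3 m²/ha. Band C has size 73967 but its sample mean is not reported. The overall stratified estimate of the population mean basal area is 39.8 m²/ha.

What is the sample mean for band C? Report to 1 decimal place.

N = 38115 + 120405 + 73967 = 232487.
Overall total = μ·N = 39.8·232487 = 9252982.6.
Subtract the known strata: 38115·49.8 + 120405·49.3 = 7834093.5.
Remaining total for band C: 9252982.6 − 7834093.5 = 1418889.1.
Divide by its size: 1418889.1 / 73967 = 19.183... → 19.2.

19.2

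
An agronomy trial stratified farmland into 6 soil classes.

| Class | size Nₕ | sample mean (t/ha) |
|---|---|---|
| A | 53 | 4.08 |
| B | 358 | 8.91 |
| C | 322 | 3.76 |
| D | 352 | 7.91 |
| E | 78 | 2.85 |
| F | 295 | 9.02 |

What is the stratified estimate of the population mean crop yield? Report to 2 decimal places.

7.05

N = 53 + 358 + 322 + 352 + 78 + 295 = 1458.
Overall mean = Σ (Nₕ/N)·x̄ₕ — weight by population share, not a simple average.
Σ Nₕx̄ₕ = 53·4.08 + 358·8.91 + 322·3.76 + 352·7.91 + 78·2.85 + 295·9.02 = 216.24 + 3189.78 + 1210.72 + 2784.32 + 222.3 + 2660.9 = 10284.26.
Divide by N: 10284.26 / 1458 = 7.0537... → 7.05.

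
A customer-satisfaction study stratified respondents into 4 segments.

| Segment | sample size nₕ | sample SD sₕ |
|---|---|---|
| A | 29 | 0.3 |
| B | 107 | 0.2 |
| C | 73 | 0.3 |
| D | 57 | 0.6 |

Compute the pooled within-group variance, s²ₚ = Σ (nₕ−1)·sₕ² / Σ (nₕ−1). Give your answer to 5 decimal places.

0.12748

Degrees of freedom: 28 + 106 + 72 + 56 = 262.
Σ(nₕ−1)sₕ² = 28·0.09 + 106·0.04 + 72·0.09 + 56·0.36 = 33.4.
s²ₚ = 33.4 / 262 = 0.1274809... → 0.12748.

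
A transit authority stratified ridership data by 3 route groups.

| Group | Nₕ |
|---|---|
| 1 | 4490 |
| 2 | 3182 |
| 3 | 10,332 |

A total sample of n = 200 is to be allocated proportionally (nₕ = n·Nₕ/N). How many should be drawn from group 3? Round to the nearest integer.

115

Share of group 3 = 10332/18004 = 0.57387.
Allocate 200 × 0.57387 = 114.774... → 115.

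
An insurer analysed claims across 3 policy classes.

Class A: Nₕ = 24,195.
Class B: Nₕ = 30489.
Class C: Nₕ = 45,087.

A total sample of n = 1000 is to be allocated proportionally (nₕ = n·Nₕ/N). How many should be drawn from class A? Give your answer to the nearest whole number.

N = 24195 + 30489 + 45087 = 99771.
n_A = 1000·24195/99771 = 242.505... → 243.

243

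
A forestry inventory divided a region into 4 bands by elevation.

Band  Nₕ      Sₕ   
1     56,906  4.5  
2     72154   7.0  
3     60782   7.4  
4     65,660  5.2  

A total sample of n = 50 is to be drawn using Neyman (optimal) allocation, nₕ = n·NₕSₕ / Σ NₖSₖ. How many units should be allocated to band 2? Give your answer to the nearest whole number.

16

1: NₕSₕ = 56906·4.5 = 256077
2: NₕSₕ = 72154·7.0 = 505078
3: NₕSₕ = 60782·7.4 = 449786.8
4: NₕSₕ = 65660·5.2 = 341432
Σ NₕSₕ = 1552373.8.
n_2 = 50·505078/1552373.8 = 16.268... → 16.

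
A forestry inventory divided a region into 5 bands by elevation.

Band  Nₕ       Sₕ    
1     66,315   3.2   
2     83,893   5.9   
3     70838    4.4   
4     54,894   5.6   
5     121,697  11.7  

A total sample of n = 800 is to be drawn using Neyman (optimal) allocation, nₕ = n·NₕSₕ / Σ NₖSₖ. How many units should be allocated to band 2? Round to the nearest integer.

144

1: NₕSₕ = 66315·3.2 = 212208
2: NₕSₕ = 83893·5.9 = 494968.7
3: NₕSₕ = 70838·4.4 = 311687.2
4: NₕSₕ = 54894·5.6 = 307406.4
5: NₕSₕ = 121697·11.7 = 1423854.9
Σ NₕSₕ = 2750125.2.
n_2 = 800·494968.7/2750125.2 = 143.984... → 144.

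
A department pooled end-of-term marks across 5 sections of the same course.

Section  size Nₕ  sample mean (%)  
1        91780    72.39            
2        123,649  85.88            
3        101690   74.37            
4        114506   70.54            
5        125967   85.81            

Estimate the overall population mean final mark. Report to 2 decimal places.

78.39

x̄_st = (Σ Nₕx̄ₕ) / (Σ Nₕ) = (91780·72.39 + 123649·85.88 + 101690·74.37 + 114506·70.54 + 125967·85.81) / 557592
= 43712097.13 / 557592 = 78.3944... → 78.39.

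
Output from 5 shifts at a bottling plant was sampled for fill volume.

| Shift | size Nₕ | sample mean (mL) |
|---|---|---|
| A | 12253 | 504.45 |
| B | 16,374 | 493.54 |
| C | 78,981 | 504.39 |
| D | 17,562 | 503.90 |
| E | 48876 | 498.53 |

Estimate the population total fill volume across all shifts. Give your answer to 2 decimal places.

87315120.48

Population total = Σ Nₕ·x̄ₕ (each stratum's size times its mean).
12253·504.45 + 16374·493.54 + 78981·504.39 + 17562·503.90 + 48876·498.53 = 6181025.85 + 8081223.96 + 39837226.59 + 8849491.8 + 24366152.28 = 87315120.48.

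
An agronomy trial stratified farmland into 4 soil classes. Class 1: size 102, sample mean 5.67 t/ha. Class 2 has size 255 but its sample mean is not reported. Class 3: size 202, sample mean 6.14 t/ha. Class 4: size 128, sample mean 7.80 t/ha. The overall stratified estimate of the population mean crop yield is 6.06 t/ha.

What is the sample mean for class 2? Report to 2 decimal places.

Σ Nₕx̄ₕ = N·μ, so 255·x̄_2 = 687·6.06 − (102·5.67 + 202·6.14 + 128·7.80).
= 4163.22 − 2817.02 = 1346.2.
x̄_2 = 1346.2 / 255 = 5.2792... → 5.28.

5.28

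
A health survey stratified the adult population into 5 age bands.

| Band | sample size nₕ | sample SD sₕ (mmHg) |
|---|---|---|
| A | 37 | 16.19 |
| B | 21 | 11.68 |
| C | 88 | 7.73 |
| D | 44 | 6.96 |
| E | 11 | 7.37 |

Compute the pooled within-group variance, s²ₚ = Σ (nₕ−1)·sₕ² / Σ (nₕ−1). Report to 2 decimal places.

101.99

Degrees of freedom: 36 + 20 + 87 + 43 + 10 = 196.
Σ(nₕ−1)sₕ² = 36·262.1161 + 20·136.4224 + 87·59.7529 + 43·48.4416 + 10·54.3169 = 19989.2877.
s²ₚ = 19989.2877 / 196 = 101.9862... → 101.99.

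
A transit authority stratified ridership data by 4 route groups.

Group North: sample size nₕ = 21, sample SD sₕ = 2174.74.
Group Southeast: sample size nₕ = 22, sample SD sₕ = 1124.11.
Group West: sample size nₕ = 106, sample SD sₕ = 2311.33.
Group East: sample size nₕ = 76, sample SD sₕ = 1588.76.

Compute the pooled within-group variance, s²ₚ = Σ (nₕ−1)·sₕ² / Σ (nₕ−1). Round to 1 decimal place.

Degrees of freedom: 20 + 21 + 105 + 75 = 221.
Σ(nₕ−1)sₕ² = 20·4729494.0676 + 21·1263623.2921 + 105·5342246.3689 + 75·2524158.3376 = 871373714.5406.
s²ₚ = 871373714.5406 / 221 = 3942867.487... → 3942867.5.

3942867.5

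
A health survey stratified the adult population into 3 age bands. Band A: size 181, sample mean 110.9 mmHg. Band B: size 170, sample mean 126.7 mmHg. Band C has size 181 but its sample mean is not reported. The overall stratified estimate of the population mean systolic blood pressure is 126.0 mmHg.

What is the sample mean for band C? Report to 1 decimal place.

N = 181 + 170 + 181 = 532.
Overall total = μ·N = 126.0·532 = 67032.
Subtract the known strata: 181·110.9 + 170·126.7 = 41611.9.
Remaining total for band C: 67032 − 41611.9 = 25420.1.
Divide by its size: 25420.1 / 181 = 140.443... → 140.4.

140.4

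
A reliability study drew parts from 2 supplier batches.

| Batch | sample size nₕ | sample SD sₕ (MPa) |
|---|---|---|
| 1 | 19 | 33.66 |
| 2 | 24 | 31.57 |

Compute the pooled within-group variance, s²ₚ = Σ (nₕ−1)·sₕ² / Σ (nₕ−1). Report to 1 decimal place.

1: (19−1)·33.66² = 18·1132.9956 = 20393.9208
2: (24−1)·31.57² = 23·996.6649 = 22923.2927
Numerator = 43317.2135; denominator = Σ(nₕ−1) = 41.
s²ₚ = 43317.2135/41 = 1056.517... → 1056.5.

1056.5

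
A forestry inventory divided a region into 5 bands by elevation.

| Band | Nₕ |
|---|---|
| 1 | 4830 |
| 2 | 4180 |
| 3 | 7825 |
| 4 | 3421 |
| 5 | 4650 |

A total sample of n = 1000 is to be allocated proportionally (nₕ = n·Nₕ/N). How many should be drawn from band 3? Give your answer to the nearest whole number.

N = 4830 + 4180 + 7825 + 3421 + 4650 = 24906.
n_3 = 1000·7825/24906 = 314.181... → 314.

314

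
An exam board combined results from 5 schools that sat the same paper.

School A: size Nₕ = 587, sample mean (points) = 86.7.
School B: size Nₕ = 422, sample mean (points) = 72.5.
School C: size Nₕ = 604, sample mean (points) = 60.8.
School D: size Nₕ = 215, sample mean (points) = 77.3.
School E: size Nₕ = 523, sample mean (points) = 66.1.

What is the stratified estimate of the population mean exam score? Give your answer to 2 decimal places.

72.05

N = 2351; weights Wₕ = Nₕ/N = (0.2497, 0.1795, 0.2569, 0.0915, 0.2225).
x̄_st = Σ Wₕ·x̄ₕ = 0.2497·86.7 + 0.1795·72.5 + 0.2569·60.8 + 0.0915·77.3 + 0.2225·66.1 ≈ 72.0548...
→ 72.05.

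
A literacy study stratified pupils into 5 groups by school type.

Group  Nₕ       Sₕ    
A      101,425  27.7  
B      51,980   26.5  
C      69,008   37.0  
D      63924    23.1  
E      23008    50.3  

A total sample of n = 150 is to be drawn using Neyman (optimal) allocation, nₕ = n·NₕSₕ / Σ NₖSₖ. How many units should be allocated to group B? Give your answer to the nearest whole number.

Σ NₕSₕ = 101425·27.7 + 51980·26.5 + 69008·37.0 + 63924·23.1 + 23008·50.3 = 9374185.3.
Share for B: 1377470/9374185.3 = 0.14694.
n_B = 150 × 0.14694 = 22.041... → 22.

22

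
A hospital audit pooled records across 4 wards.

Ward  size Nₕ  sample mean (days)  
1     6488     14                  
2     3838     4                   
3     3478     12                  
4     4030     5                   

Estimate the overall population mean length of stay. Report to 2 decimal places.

x̄_st = (Σ Nₕx̄ₕ) / (Σ Nₕ) = (6488·14 + 3838·4 + 3478·12 + 4030·5) / 17834
= 168070 / 17834 = 9.4241... → 9.42.

9.42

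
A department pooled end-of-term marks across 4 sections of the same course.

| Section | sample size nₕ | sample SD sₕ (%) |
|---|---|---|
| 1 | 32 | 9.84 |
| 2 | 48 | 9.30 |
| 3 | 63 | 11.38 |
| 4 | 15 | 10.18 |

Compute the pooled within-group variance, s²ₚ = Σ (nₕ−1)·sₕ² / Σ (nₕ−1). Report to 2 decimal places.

1: (32−1)·9.84² = 31·96.8256 = 3001.5936
2: (48−1)·9.30² = 47·86.49 = 4065.03
3: (63−1)·11.38² = 62·129.5044 = 8029.2728
4: (15−1)·10.18² = 14·103.6324 = 1450.8536
Numerator = 16546.75; denominator = Σ(nₕ−1) = 154.
s²ₚ = 16546.75/154 = 107.4464... → 107.45.

107.45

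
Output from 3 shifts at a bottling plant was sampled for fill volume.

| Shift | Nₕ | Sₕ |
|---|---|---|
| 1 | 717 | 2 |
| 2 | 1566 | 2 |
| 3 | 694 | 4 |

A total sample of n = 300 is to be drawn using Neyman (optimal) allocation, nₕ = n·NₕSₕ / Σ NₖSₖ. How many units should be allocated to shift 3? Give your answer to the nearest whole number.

1: NₕSₕ = 717·2 = 1434
2: NₕSₕ = 1566·2 = 3132
3: NₕSₕ = 694·4 = 2776
Σ NₕSₕ = 7342.
n_3 = 300·2776/7342 = 113.430... → 113.

113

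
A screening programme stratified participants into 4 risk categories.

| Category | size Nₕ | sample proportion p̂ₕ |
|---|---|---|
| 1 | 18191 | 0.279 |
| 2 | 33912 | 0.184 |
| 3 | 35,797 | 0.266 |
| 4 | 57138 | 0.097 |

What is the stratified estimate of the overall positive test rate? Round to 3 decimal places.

N = 18191 + 33912 + 35797 + 57138 = 145038.
Overall proportion = Σ (Nₕ/N)·p̂ₕ.
Σ Nₕp̂ₕ = 5075.289 + 6239.808 + 9522.002 + 5542.386 = 26379.485.
26379.485 / 145038 = 0.18188... → 0.182.

0.182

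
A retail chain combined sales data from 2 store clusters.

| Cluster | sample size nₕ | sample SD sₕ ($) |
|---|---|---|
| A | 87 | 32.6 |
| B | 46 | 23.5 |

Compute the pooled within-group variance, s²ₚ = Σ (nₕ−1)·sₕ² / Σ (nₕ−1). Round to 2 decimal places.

A: (87−1)·32.6² = 86·1062.76 = 91397.36
B: (46−1)·23.5² = 45·552.25 = 24851.25
Numerator = 116248.61; denominator = Σ(nₕ−1) = 131.
s²ₚ = 116248.61/131 = 887.3940... → 887.39.

887.39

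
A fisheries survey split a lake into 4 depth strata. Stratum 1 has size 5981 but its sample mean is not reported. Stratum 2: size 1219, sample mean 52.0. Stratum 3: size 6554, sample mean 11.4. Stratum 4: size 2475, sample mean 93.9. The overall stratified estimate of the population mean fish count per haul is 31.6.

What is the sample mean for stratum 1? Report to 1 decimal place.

N = 5981 + 1219 + 6554 + 2475 = 16229.
Overall total = μ·N = 31.6·16229 = 512836.4.
Subtract the known strata: 1219·52.0 + 6554·11.4 + 2475·93.9 = 370506.1.
Remaining total for stratum 1: 512836.4 − 370506.1 = 142330.3.
Divide by its size: 142330.3 / 5981 = 23.797... → 23.8.

23.8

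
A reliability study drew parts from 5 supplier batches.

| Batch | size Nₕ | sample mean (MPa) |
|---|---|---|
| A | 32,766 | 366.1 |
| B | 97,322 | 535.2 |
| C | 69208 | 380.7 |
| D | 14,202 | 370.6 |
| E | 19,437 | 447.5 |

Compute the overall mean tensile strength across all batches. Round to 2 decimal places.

448.16

x̄_st = (Σ Nₕx̄ₕ) / (Σ Nₕ) = (32766·366.1 + 97322·535.2 + 69208·380.7 + 14202·370.6 + 19437·447.5) / 232935
= 104391171.3 / 232935 = 448.1558... → 448.16.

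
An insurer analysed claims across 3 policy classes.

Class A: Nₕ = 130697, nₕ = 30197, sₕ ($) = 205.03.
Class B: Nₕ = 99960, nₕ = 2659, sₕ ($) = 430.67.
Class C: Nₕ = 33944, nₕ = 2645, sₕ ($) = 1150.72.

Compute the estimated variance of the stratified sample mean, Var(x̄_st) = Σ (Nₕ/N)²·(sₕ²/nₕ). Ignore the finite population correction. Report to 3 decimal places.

N = 264601; Wₕ = Nₕ/N.
class A: (130697/264601)²·205.03²/30197 = 0.339640
class B: (99960/264601)²·430.67²/2659 = 9.954981
class C: (33944/264601)²·1150.72²/2645 = 8.238663
Sum = 18.533284 → 18.533.

18.533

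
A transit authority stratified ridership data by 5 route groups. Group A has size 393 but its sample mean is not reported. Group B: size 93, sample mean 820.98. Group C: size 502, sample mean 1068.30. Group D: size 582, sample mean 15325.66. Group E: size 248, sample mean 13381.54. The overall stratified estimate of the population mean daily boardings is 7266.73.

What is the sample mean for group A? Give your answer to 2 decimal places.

916.34

N = 393 + 93 + 502 + 582 + 248 = 1818.
Overall total = μ·N = 7266.73·1818 = 13210915.14.
Subtract the known strata: 93·820.98 + 502·1068.30 + 582·15325.66 + 248·13381.54 = 12850793.78.
Remaining total for group A: 13210915.14 − 12850793.78 = 360121.36.
Divide by its size: 360121.36 / 393 = 916.3393... → 916.34.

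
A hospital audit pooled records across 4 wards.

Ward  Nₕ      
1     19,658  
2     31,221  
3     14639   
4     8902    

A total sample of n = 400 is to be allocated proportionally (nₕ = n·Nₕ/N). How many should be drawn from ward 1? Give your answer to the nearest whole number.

Share of ward 1 = 19658/74420 = 0.26415.
Allocate 400 × 0.26415 = 105.660... → 106.

106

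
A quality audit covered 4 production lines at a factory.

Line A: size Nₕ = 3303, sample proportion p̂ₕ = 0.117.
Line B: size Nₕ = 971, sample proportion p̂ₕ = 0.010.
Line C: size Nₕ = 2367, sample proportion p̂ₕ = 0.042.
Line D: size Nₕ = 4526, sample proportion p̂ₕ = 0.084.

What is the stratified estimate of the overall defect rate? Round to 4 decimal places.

0.0784

N = 3303 + 971 + 2367 + 4526 = 11167.
Overall proportion = Σ (Nₕ/N)·p̂ₕ.
Σ Nₕp̂ₕ = 386.451 + 9.71 + 99.414 + 380.184 = 875.759.
875.759 / 11167 = 0.078424... → 0.0784.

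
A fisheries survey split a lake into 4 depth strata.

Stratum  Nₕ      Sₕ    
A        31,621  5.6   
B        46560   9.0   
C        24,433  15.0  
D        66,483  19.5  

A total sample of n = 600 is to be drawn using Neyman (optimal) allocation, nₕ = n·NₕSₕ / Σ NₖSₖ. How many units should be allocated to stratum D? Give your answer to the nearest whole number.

344

A: NₕSₕ = 31621·5.6 = 177077.6
B: NₕSₕ = 46560·9.0 = 419040
C: NₕSₕ = 24433·15.0 = 366495
D: NₕSₕ = 66483·19.5 = 1296418.5
Σ NₕSₕ = 2259031.1.
n_D = 600·1296418.5/2259031.1 = 344.330... → 344.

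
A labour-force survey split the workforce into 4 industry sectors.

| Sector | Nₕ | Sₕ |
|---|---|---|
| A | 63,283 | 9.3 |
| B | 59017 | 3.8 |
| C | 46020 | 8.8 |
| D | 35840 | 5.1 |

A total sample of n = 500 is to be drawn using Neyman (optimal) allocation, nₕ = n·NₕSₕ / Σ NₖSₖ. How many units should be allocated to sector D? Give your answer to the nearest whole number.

Σ NₕSₕ = 63283·9.3 + 59017·3.8 + 46020·8.8 + 35840·5.1 = 1400556.5.
Share for D: 182784/1400556.5 = 0.13051.
n_D = 500 × 0.13051 = 65.254... → 65.

65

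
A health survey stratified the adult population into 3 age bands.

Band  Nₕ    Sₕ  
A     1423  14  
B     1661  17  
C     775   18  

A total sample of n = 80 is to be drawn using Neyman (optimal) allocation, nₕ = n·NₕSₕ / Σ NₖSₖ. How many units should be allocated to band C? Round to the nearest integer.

A: NₕSₕ = 1423·14 = 19922
B: NₕSₕ = 1661·17 = 28237
C: NₕSₕ = 775·18 = 13950
Σ NₕSₕ = 62109.
n_C = 80·13950/62109 = 17.968... → 18.

18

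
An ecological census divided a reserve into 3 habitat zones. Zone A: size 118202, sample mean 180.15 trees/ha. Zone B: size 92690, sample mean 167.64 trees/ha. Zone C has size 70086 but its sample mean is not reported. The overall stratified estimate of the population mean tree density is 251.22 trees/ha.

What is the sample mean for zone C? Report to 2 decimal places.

N = 118202 + 92690 + 70086 = 280978.
Overall total = μ·N = 251.22·280978 = 70587293.16.
Subtract the known strata: 118202·180.15 + 92690·167.64 = 36832641.9.
Remaining total for zone C: 70587293.16 − 36832641.9 = 33754651.26.
Divide by its size: 33754651.26 / 70086 = 481.6176... → 481.62.

481.62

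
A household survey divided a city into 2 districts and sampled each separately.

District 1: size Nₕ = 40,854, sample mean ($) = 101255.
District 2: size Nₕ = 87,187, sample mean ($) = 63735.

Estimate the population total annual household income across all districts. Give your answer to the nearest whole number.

9693535215

Population total = Σ Nₕ·x̄ₕ (each stratum's size times its mean).
40854·101255 + 87187·63735 = 4136671770 + 5556863445 = 9693535215.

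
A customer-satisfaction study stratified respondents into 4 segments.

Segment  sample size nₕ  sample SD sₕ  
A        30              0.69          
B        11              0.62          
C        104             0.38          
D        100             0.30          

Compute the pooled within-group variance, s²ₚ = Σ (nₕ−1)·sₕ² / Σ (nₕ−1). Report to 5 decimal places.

A: (30−1)·0.69² = 29·0.4761 = 13.8069
B: (11−1)·0.62² = 10·0.3844 = 3.844
C: (104−1)·0.38² = 103·0.1444 = 14.8732
D: (100−1)·0.30² = 99·0.09 = 8.91
Numerator = 41.4341; denominator = Σ(nₕ−1) = 241.
s²ₚ = 41.4341/241 = 0.1719257... → 0.17193.

0.17193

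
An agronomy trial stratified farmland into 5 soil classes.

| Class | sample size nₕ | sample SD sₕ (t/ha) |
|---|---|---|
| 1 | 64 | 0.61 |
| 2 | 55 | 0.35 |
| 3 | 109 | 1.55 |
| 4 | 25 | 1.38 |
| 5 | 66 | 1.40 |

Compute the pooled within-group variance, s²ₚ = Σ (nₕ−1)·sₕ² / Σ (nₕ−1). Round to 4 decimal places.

1.4734

Degrees of freedom: 63 + 54 + 108 + 24 + 65 = 314.
Σ(nₕ−1)sₕ² = 63·0.3721 + 54·0.1225 + 108·2.4025 + 24·1.9044 + 65·1.96 = 462.6329.
s²ₚ = 462.6329 / 314 = 1.473353... → 1.4734.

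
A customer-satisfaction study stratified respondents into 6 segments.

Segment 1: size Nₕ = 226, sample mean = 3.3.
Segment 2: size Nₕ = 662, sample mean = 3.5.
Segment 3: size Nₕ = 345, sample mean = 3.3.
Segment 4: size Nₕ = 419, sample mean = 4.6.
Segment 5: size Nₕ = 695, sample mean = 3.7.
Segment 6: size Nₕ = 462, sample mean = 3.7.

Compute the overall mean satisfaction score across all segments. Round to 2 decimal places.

3.71

N = 226 + 662 + 345 + 419 + 695 + 462 = 2809.
The stratified mean weights each stratum mean by its population share Nₕ/N.
Σ Nₕx̄ₕ = 226·3.3 + 662·3.5 + 345·3.3 + 419·4.6 + 695·3.7 + 462·3.7 = 745.8 + 2317 + 1138.5 + 1927.4 + 2571.5 + 1709.4 = 10409.6.
Divide by N: 10409.6 / 2809 = 3.7058... → 3.71.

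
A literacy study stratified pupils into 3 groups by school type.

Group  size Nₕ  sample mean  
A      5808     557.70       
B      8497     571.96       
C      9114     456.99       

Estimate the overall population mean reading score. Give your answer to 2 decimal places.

N = 5808 + 8497 + 9114 = 23419.
Overall mean = Σ (Nₕ/N)·x̄ₕ — weight by population share, not a simple average.
Σ Nₕx̄ₕ = 5808·557.70 + 8497·571.96 + 9114·456.99 = 3239121.6 + 4859944.12 + 4165006.86 = 12264072.58.
Divide by N: 12264072.58 / 23419 = 523.6805... → 523.68.

523.68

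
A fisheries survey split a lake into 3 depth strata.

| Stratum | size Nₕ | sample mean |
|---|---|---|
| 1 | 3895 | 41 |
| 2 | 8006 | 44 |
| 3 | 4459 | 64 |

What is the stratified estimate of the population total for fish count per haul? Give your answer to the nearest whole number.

Population total = Σ Nₕ·x̄ₕ (each stratum's size times its mean).
3895·41 + 8006·44 + 4459·64 = 159695 + 352264 + 285376 = 797335.

797335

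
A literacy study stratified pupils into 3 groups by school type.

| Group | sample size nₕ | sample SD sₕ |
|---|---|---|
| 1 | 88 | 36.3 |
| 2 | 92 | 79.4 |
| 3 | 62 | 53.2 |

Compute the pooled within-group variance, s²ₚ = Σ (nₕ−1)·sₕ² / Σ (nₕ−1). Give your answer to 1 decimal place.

3602.4

Degrees of freedom: 87 + 91 + 61 = 239.
Σ(nₕ−1)sₕ² = 87·1317.69 + 91·6304.36 + 61·2830.24 = 860980.43.
s²ₚ = 860980.43 / 239 = 3602.429... → 3602.4.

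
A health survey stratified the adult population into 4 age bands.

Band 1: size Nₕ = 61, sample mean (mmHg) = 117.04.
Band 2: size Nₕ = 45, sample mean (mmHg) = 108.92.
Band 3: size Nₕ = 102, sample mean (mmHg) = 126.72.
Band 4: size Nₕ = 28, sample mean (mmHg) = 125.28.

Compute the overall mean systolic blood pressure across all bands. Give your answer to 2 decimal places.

x̄_st = (Σ Nₕx̄ₕ) / (Σ Nₕ) = (61·117.04 + 45·108.92 + 102·126.72 + 28·125.28) / 236
= 28474.12 / 236 = 120.6531... → 120.65.

120.65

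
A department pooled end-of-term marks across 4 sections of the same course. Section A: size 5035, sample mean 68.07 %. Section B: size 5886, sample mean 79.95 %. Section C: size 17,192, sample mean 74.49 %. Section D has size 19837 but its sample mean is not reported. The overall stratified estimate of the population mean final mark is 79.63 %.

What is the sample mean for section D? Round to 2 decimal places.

86.92

Σ Nₕx̄ₕ = N·μ, so 19837·x̄_D = 47950·79.63 − (5035·68.07 + 5886·79.95 + 17192·74.49).
= 3818258.5 − 2093950.23 = 1724308.27.
x̄_D = 1724308.27 / 19837 = 86.9238... → 86.92.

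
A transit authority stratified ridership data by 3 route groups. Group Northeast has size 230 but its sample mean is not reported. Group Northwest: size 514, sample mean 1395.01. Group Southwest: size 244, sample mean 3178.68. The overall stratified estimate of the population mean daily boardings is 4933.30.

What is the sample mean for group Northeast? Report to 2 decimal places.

14702.03

Σ Nₕx̄ₕ = N·μ, so 230·x̄_Northeast = 988·4933.30 − (514·1395.01 + 244·3178.68).
= 4874100.4 − 1492633.06 = 3381467.34.
x̄_Northeast = 3381467.34 / 230 = 14702.0319... → 14702.03.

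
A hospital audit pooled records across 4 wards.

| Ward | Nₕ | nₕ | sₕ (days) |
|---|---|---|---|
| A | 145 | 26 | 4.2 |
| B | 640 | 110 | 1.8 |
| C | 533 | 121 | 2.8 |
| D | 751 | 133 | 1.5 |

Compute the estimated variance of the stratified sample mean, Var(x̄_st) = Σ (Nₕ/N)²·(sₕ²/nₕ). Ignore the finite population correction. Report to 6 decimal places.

0.012679

N = 2069. Term for each stratum: Wₕ²sₕ²/nₕ.
Var(x̄_st) = 0.003332271 + 0.002818326 + 0.004299957 + 0.002228896 = 0.012679450 → 0.012679.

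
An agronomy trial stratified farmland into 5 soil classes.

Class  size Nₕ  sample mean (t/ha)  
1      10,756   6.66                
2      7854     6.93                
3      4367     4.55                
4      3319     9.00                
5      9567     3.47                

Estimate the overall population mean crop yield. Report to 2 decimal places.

5.83

N = 35863; weights Wₕ = Nₕ/N = (0.2999, 0.2190, 0.1218, 0.0925, 0.2668).
x̄_st = Σ Wₕ·x̄ₕ = 0.2999·6.66 + 0.2190·6.93 + 0.1218·4.55 + 0.0925·9.00 + 0.2668·3.47 ≈ 5.8278...
→ 5.83.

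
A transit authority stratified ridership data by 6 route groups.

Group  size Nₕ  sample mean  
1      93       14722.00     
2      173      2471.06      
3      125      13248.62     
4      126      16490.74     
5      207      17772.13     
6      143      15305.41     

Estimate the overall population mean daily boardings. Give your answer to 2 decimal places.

13146.55

N = 93 + 173 + 125 + 126 + 207 + 143 = 867.
Weight each subgroup mean by Nₕ/N and sum.
Σ Nₕx̄ₕ = 93·14722.00 + 173·2471.06 + 125·13248.62 + 126·16490.74 + 207·17772.13 + 143·15305.41 = 1369146 + 427493.38 + 1656077.5 + 2077833.24 + 3678830.91 + 2188673.63 = 11398054.66.
Divide by N: 11398054.66 / 867 = 13146.5452... → 13146.55.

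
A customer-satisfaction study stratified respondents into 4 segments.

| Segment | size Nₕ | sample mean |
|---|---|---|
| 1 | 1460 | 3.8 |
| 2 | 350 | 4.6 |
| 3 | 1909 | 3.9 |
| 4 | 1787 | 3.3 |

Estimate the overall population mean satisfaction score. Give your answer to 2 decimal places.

3.72

N = 5506; weights Wₕ = Nₕ/N = (0.2652, 0.0636, 0.3467, 0.3246).
x̄_st = Σ Wₕ·x̄ₕ = 0.2652·3.8 + 0.0636·4.6 + 0.3467·3.9 + 0.3246·3.3 ≈ 3.7232...
→ 3.72.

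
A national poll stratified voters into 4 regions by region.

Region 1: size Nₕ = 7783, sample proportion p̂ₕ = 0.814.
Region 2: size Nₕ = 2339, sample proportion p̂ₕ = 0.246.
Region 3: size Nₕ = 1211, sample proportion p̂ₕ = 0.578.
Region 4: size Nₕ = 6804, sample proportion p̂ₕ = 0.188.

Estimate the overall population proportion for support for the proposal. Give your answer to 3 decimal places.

Wₕ = Nₕ/N with N = 18137: 0.4291, 0.1290, 0.0668, 0.3751.
p̂_st = 0.4291·0.814 + 0.1290·0.246 + 0.0668·0.578 + 0.3751·0.188 ≈ 0.49015... → 0.490.

0.490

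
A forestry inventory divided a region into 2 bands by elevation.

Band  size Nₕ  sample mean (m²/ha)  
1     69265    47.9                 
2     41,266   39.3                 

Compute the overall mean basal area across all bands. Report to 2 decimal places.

x̄_st = (Σ Nₕx̄ₕ) / (Σ Nₕ) = (69265·47.9 + 41266·39.3) / 110531
= 4939547.3 / 110531 = 44.6892... → 44.69.

44.69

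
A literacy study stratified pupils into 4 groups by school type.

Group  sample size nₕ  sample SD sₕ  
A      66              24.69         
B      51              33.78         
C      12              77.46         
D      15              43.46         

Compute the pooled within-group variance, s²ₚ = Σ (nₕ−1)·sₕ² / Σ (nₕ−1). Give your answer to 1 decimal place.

Degrees of freedom: 65 + 50 + 11 + 14 = 140.
Σ(nₕ−1)sₕ² = 65·609.5961 + 50·1141.0884 + 11·6000.0516 + 14·1888.7716 = 189121.5365.
s²ₚ = 189121.5365 / 140 = 1350.868... → 1350.9.

1350.9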